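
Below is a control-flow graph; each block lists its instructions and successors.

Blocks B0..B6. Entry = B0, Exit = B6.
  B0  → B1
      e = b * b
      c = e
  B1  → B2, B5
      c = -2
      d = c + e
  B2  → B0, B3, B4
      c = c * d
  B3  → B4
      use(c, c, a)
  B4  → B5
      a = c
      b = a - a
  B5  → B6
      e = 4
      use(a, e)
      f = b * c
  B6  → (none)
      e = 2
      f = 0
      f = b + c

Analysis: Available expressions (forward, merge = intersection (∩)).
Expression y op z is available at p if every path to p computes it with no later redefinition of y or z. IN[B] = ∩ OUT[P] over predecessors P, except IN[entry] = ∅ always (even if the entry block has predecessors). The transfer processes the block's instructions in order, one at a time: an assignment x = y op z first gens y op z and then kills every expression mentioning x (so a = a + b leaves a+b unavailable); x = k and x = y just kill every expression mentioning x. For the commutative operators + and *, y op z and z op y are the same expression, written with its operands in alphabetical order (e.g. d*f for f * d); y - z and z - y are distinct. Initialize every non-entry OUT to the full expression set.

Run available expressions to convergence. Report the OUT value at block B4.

Converged values:
  B0: | IN={} | OUT={b*b}
  B1: | IN={b*b} | OUT={b*b, c+e}
  B2: | IN={b*b, c+e} | OUT={b*b}
  B3: | IN={b*b} | OUT={b*b}
  B4: | IN={b*b} | OUT={a-a}
  B5: | IN={} | OUT={b*c}
  B6: | IN={b*c} | OUT={b*c, b+c}

Merge at B4: IN[B4] = OUT[B2] ∩ OUT[B3] = {b*b}
Applying B4's transfer function to that IN value gives OUT[B4] (row B4 above).

Answer: {a-a}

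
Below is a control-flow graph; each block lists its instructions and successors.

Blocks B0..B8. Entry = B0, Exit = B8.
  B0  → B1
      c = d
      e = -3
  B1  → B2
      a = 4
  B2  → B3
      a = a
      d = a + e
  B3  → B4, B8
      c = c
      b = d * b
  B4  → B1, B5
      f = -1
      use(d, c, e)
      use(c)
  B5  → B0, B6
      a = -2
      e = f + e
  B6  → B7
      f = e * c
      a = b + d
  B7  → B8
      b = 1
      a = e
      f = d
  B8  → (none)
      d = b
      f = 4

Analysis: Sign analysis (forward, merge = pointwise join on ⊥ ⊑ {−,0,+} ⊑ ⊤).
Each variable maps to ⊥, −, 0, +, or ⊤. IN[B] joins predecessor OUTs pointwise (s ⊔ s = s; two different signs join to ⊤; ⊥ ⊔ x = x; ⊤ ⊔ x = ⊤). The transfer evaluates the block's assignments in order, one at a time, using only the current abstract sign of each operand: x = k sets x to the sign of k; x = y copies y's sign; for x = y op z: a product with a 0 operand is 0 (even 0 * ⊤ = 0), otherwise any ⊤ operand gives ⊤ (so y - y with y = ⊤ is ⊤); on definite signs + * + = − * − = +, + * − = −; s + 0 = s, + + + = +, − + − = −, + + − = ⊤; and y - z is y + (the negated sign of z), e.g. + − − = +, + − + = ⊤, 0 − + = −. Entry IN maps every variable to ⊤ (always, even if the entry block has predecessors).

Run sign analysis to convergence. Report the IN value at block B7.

Per-block solution:
  B0: | IN=(all ⊤) | OUT={e:-; rest ⊤}
  B1: | IN={e:-; rest ⊤} | OUT={a:+, e:-; rest ⊤}
  B2: | IN={a:+, e:-; rest ⊤} | OUT={a:+, e:-; rest ⊤}
  B3: | IN={a:+, e:-; rest ⊤} | OUT={a:+, e:-; rest ⊤}
  B4: | IN={a:+, e:-; rest ⊤} | OUT={a:+, e:-, f:-; rest ⊤}
  B5: | IN={a:+, e:-, f:-; rest ⊤} | OUT={a:-, e:-, f:-; rest ⊤}
  B6: | IN={a:-, e:-, f:-; rest ⊤} | OUT={e:-; rest ⊤}
  B7: | IN={e:-; rest ⊤} | OUT={a:-, b:+, e:-; rest ⊤}
  B8: | IN={e:-; rest ⊤} | OUT={e:-, f:+; rest ⊤}

Merge at B7: IN[B7] = OUT[B6] = {a: ⊤, b: ⊤, c: ⊤, d: ⊤, e: -, f: ⊤}

Answer: {a: ⊤, b: ⊤, c: ⊤, d: ⊤, e: -, f: ⊤}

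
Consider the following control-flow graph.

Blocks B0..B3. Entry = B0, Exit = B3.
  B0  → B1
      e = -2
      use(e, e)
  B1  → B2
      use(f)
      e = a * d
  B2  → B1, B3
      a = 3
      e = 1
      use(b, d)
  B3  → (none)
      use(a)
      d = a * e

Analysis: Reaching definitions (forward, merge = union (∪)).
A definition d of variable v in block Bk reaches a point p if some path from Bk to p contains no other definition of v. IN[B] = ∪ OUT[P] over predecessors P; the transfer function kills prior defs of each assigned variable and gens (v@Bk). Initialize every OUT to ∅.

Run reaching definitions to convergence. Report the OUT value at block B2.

Fixpoint table:
  B0:  IN={}  OUT={e@B0}
  B1:  IN={a@B2, e@B0, e@B2}  OUT={a@B2, e@B1}
  B2:  IN={a@B2, e@B1}  OUT={a@B2, e@B2}
  B3:  IN={a@B2, e@B2}  OUT={a@B2, d@B3, e@B2}

Merge at B2: IN[B2] = OUT[B1] = {a@B2, e@B1}
Applying B2's transfer function to that IN value gives OUT[B2] (row B2 above).

Answer: {a@B2, e@B2}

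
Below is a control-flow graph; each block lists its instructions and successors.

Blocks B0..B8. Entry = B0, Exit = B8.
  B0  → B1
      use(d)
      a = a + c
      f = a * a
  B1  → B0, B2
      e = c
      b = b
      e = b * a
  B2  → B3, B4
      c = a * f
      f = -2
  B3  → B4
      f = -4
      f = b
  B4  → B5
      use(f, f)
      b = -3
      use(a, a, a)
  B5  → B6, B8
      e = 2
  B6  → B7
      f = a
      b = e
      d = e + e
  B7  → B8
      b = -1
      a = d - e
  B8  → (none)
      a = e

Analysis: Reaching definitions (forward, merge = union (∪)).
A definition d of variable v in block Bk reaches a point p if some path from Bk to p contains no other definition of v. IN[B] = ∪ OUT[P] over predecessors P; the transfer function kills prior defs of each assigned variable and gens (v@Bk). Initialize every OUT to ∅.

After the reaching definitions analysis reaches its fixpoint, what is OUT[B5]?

Answer: {a@B0, b@B4, c@B2, e@B5, f@B2, f@B3}

Trace:
Per-block solution:
  B0:  IN={a@B0, b@B1, e@B1, f@B0}  OUT={a@B0, b@B1, e@B1, f@B0}
  B1:  IN={a@B0, b@B1, e@B1, f@B0}  OUT={a@B0, b@B1, e@B1, f@B0}
  B2:  IN={a@B0, b@B1, e@B1, f@B0}  OUT={a@B0, b@B1, c@B2, e@B1, f@B2}
  B3:  IN={a@B0, b@B1, c@B2, e@B1, f@B2}  OUT={a@B0, b@B1, c@B2, e@B1, f@B3}
  B4:  IN={a@B0, b@B1, c@B2, e@B1, f@B2, f@B3}  OUT={a@B0, b@B4, c@B2, e@B1, f@B2, f@B3}
  B5:  IN={a@B0, b@B4, c@B2, e@B1, f@B2, f@B3}  OUT={a@B0, b@B4, c@B2, e@B5, f@B2, f@B3}
  B6:  IN={a@B0, b@B4, c@B2, e@B5, f@B2, f@B3}  OUT={a@B0, b@B6, c@B2, d@B6, e@B5, f@B6}
  B7:  IN={a@B0, b@B6, c@B2, d@B6, e@B5, f@B6}  OUT={a@B7, b@B7, c@B2, d@B6, e@B5, f@B6}
  B8:  IN={a@B0, a@B7, b@B4, b@B7, c@B2, d@B6, e@B5, f@B2, f@B3, f@B6}  OUT={a@B8, b@B4, b@B7, c@B2, d@B6, e@B5, f@B2, f@B3, f@B6}

Merge at B5: IN[B5] = OUT[B4] = {a@B0, b@B4, c@B2, e@B1, f@B2, f@B3}
Applying B5's transfer function to that IN value gives OUT[B5] (row B5 above).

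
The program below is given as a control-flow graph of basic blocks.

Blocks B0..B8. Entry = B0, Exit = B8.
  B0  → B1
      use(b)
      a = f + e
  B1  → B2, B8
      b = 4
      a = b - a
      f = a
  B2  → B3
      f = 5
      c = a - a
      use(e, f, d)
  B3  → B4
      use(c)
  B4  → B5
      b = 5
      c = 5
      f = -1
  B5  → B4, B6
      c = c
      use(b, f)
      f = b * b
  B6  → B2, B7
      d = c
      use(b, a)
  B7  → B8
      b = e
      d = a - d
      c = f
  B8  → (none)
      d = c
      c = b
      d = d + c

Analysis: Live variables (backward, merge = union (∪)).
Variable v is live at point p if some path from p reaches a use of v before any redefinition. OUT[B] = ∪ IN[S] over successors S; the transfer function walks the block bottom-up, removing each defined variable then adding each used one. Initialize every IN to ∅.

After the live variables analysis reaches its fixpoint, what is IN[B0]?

Answer: {b, c, d, e, f}

Trace:
Converged values:
  B0:   IN={b, c, d, e, f}   OUT={a, c, d, e}
  B1:   IN={a, c, d, e}   OUT={a, b, c, d, e}
  B2:   IN={a, d, e}   OUT={a, c, e}
  B3:   IN={a, c, e}   OUT={a, e}
  B4:   IN={a, e}   OUT={a, b, c, e, f}
  B5:   IN={a, b, c, e, f}   OUT={a, b, c, e, f}
  B6:   IN={a, b, c, e, f}   OUT={a, d, e, f}
  B7:   IN={a, d, e, f}   OUT={b, c}
  B8:   IN={b, c}   OUT={}

Merge at B0: OUT[B0] = IN[B1] = {a, c, d, e}
Applying B0's transfer function to that OUT value gives IN[B0] (row B0 above).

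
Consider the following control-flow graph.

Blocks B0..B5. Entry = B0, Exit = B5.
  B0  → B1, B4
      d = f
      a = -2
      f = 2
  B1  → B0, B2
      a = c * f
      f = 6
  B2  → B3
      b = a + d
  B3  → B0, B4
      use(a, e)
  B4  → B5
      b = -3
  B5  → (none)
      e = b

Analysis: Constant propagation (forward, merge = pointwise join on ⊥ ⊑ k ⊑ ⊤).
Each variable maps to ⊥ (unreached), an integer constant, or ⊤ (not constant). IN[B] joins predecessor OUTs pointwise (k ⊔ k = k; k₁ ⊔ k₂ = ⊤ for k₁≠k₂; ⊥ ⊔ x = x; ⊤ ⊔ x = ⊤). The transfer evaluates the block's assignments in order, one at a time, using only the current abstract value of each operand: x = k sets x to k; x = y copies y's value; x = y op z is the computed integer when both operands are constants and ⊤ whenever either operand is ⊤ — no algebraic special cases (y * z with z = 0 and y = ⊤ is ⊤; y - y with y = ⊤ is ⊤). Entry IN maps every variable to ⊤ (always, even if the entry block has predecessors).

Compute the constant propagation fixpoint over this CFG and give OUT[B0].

Converged values:
  B0: | IN=(all ⊤) | OUT={a:-2, f:2; rest ⊤}
  B1: | IN={a:-2, f:2; rest ⊤} | OUT={f:6; rest ⊤}
  B2: | IN={f:6; rest ⊤} | OUT={f:6; rest ⊤}
  B3: | IN={f:6; rest ⊤} | OUT={f:6; rest ⊤}
  B4: | IN=(all ⊤) | OUT={b:-3; rest ⊤}
  B5: | IN={b:-3; rest ⊤} | OUT={b:-3, e:-3; rest ⊤}

Merge at B0 (entry node, so the boundary value (all ⊤) is joined with the incoming edge(s)): IN[B0] = (all ⊤) ⊔ OUT[B1] ⊔ OUT[B3] = {a: ⊤, b: ⊤, c: ⊤, d: ⊤, e: ⊤, f: ⊤}
Applying B0's transfer function to that IN value gives OUT[B0] (row B0 above).

Answer: {a: -2, b: ⊤, c: ⊤, d: ⊤, e: ⊤, f: 2}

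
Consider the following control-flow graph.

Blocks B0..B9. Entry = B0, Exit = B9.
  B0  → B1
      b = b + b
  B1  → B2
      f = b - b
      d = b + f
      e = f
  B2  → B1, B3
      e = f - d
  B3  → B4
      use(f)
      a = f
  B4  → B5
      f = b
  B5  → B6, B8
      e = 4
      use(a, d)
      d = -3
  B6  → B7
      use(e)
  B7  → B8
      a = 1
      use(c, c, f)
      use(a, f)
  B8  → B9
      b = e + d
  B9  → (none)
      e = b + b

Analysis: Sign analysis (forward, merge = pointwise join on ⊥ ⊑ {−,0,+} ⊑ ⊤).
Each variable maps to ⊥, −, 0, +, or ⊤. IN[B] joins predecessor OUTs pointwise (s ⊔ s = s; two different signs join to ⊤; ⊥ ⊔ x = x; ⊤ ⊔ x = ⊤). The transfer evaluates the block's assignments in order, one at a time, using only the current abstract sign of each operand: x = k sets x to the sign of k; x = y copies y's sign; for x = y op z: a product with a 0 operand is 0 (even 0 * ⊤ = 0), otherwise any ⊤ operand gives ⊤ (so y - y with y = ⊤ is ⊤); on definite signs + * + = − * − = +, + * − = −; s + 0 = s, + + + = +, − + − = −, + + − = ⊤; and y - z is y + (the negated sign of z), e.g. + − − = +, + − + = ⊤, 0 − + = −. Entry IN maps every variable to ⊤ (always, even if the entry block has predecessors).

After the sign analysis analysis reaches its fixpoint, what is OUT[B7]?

Answer: {a: +, b: ⊤, c: ⊤, d: -, e: +, f: ⊤}

Trace:
Converged values:
  B0:  IN=(all ⊤)  OUT=(all ⊤)
  B1:  IN=(all ⊤)  OUT=(all ⊤)
  B2:  IN=(all ⊤)  OUT=(all ⊤)
  B3:  IN=(all ⊤)  OUT=(all ⊤)
  B4:  IN=(all ⊤)  OUT=(all ⊤)
  B5:  IN=(all ⊤)  OUT={d:-, e:+; rest ⊤}
  B6:  IN={d:-, e:+; rest ⊤}  OUT={d:-, e:+; rest ⊤}
  B7:  IN={d:-, e:+; rest ⊤}  OUT={a:+, d:-, e:+; rest ⊤}
  B8:  IN={d:-, e:+; rest ⊤}  OUT={d:-, e:+; rest ⊤}
  B9:  IN={d:-, e:+; rest ⊤}  OUT={d:-; rest ⊤}

Merge at B7: IN[B7] = OUT[B6] = {a: ⊤, b: ⊤, c: ⊤, d: -, e: +, f: ⊤}
Applying B7's transfer function to that IN value gives OUT[B7] (row B7 above).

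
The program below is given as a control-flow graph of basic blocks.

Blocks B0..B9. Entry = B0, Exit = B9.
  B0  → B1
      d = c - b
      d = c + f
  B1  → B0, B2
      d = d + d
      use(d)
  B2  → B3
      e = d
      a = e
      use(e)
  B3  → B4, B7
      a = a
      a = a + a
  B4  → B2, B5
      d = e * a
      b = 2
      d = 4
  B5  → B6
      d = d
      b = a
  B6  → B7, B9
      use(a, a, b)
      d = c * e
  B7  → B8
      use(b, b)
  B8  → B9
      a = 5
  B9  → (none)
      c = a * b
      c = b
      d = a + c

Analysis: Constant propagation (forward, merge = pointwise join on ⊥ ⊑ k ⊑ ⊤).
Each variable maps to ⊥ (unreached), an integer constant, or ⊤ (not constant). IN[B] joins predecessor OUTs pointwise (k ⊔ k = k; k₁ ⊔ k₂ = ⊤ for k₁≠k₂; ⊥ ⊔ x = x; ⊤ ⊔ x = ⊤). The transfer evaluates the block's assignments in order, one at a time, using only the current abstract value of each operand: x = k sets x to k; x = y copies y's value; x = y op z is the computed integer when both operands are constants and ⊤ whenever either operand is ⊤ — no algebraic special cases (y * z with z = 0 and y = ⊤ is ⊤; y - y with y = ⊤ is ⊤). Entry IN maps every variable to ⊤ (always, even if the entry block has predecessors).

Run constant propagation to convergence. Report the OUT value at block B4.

Fixpoint table:
  B0:  IN=(all ⊤)  OUT=(all ⊤)
  B1:  IN=(all ⊤)  OUT=(all ⊤)
  B2:  IN=(all ⊤)  OUT=(all ⊤)
  B3:  IN=(all ⊤)  OUT=(all ⊤)
  B4:  IN=(all ⊤)  OUT={b:2, d:4; rest ⊤}
  B5:  IN={b:2, d:4; rest ⊤}  OUT={d:4; rest ⊤}
  B6:  IN={d:4; rest ⊤}  OUT=(all ⊤)
  B7:  IN=(all ⊤)  OUT=(all ⊤)
  B8:  IN=(all ⊤)  OUT={a:5; rest ⊤}
  B9:  IN=(all ⊤)  OUT=(all ⊤)

Merge at B4: IN[B4] = OUT[B3] = {a: ⊤, b: ⊤, c: ⊤, d: ⊤, e: ⊤, f: ⊤}
Applying B4's transfer function to that IN value gives OUT[B4] (row B4 above).

Answer: {a: ⊤, b: 2, c: ⊤, d: 4, e: ⊤, f: ⊤}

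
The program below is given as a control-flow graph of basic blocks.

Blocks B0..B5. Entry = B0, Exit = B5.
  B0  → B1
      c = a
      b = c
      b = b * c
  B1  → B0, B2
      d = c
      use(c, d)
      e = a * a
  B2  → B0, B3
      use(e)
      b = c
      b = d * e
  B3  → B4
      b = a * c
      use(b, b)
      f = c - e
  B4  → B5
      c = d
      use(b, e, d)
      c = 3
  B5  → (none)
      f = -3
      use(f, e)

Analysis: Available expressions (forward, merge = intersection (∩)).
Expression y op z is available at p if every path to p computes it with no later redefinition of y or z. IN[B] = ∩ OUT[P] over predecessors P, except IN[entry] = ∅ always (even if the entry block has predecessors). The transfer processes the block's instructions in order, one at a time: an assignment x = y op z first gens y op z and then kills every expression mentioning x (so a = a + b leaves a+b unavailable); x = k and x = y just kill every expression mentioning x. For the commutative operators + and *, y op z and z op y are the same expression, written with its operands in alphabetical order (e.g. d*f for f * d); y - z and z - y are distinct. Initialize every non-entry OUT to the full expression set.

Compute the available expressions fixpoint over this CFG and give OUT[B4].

Per-block solution:
  B0:   IN={}   OUT={}
  B1:   IN={}   OUT={a*a}
  B2:   IN={a*a}   OUT={a*a, d*e}
  B3:   IN={a*a, d*e}   OUT={a*a, a*c, c-e, d*e}
  B4:   IN={a*a, a*c, c-e, d*e}   OUT={a*a, d*e}
  B5:   IN={a*a, d*e}   OUT={a*a, d*e}

Merge at B4: IN[B4] = OUT[B3] = {a*a, a*c, c-e, d*e}
Applying B4's transfer function to that IN value gives OUT[B4] (row B4 above).

Answer: {a*a, d*e}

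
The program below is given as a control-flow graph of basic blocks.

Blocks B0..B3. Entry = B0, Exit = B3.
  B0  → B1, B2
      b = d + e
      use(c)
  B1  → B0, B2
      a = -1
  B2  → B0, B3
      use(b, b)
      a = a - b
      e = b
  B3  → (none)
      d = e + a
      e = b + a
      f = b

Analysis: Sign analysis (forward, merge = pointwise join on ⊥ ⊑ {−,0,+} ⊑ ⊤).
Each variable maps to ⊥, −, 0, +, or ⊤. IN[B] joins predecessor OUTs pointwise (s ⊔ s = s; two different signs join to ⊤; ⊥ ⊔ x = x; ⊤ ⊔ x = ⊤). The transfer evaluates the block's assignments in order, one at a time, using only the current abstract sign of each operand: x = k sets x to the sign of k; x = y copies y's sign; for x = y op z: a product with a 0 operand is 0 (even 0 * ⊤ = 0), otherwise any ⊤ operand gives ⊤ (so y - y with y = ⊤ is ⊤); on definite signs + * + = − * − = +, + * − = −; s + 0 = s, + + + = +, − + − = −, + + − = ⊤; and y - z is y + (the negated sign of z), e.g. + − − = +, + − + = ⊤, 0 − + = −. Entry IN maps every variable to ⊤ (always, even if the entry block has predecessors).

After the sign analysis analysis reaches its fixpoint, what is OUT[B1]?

Answer: {a: -, b: ⊤, c: ⊤, d: ⊤, e: ⊤, f: ⊤}

Trace:
Fixpoint table:
  B0:   IN=(all ⊤)   OUT=(all ⊤)
  B1:   IN=(all ⊤)   OUT={a:-; rest ⊤}
  B2:   IN=(all ⊤)   OUT=(all ⊤)
  B3:   IN=(all ⊤)   OUT=(all ⊤)

Merge at B1: IN[B1] = OUT[B0] = {a: ⊤, b: ⊤, c: ⊤, d: ⊤, e: ⊤, f: ⊤}
Applying B1's transfer function to that IN value gives OUT[B1] (row B1 above).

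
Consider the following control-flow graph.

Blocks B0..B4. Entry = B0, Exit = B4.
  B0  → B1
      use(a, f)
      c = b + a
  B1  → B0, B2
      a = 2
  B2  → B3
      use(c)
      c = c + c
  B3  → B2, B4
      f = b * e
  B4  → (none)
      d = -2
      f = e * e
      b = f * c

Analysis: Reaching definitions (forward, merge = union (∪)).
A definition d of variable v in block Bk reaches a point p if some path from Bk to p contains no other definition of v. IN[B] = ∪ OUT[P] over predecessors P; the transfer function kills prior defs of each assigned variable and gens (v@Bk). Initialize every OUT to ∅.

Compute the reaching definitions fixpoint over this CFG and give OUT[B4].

Per-block solution:
  B0:   IN={a@B1, c@B0}   OUT={a@B1, c@B0}
  B1:   IN={a@B1, c@B0}   OUT={a@B1, c@B0}
  B2:   IN={a@B1, c@B0, c@B2, f@B3}   OUT={a@B1, c@B2, f@B3}
  B3:   IN={a@B1, c@B2, f@B3}   OUT={a@B1, c@B2, f@B3}
  B4:   IN={a@B1, c@B2, f@B3}   OUT={a@B1, b@B4, c@B2, d@B4, f@B4}

Merge at B4: IN[B4] = OUT[B3] = {a@B1, c@B2, f@B3}
Applying B4's transfer function to that IN value gives OUT[B4] (row B4 above).

Answer: {a@B1, b@B4, c@B2, d@B4, f@B4}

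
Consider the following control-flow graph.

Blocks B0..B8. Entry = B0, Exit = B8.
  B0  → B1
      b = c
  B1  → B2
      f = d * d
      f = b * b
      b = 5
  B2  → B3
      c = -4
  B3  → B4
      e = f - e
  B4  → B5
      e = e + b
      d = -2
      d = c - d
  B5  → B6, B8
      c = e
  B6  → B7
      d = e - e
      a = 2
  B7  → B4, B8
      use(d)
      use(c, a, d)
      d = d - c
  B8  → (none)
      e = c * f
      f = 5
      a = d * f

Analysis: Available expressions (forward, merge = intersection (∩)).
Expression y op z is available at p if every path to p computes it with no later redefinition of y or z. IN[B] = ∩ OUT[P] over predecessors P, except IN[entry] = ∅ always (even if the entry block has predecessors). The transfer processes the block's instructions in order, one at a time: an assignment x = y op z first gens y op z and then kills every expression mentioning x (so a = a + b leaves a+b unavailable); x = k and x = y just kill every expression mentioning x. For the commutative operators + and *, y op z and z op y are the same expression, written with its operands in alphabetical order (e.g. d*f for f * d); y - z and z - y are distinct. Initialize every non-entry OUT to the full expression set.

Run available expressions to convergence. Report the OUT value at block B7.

Fixpoint table:
  B0: | IN={} | OUT={}
  B1: | IN={} | OUT={d*d}
  B2: | IN={d*d} | OUT={d*d}
  B3: | IN={d*d} | OUT={d*d}
  B4: | IN={} | OUT={}
  B5: | IN={} | OUT={}
  B6: | IN={} | OUT={e-e}
  B7: | IN={e-e} | OUT={e-e}
  B8: | IN={} | OUT={d*f}

Merge at B7: IN[B7] = OUT[B6] = {e-e}
Applying B7's transfer function to that IN value gives OUT[B7] (row B7 above).

Answer: {e-e}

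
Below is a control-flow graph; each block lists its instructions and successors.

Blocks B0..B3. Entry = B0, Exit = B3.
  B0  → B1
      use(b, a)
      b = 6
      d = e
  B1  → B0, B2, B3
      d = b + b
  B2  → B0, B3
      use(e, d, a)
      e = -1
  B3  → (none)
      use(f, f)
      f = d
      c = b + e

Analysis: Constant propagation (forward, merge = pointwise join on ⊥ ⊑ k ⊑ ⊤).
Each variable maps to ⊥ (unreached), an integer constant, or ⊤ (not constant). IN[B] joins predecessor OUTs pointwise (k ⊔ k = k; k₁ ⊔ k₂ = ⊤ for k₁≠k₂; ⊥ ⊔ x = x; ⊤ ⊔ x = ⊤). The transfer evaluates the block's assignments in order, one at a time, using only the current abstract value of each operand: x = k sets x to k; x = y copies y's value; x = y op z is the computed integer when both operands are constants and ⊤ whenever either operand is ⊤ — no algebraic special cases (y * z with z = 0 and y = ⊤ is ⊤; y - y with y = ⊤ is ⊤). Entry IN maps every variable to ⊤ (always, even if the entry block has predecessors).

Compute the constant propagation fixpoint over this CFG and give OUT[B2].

Per-block solution:
  B0: | IN=(all ⊤) | OUT={b:6; rest ⊤}
  B1: | IN={b:6; rest ⊤} | OUT={b:6, d:12; rest ⊤}
  B2: | IN={b:6, d:12; rest ⊤} | OUT={b:6, d:12, e:-1; rest ⊤}
  B3: | IN={b:6, d:12; rest ⊤} | OUT={b:6, d:12, f:12; rest ⊤}

Merge at B2: IN[B2] = OUT[B1] = {a: ⊤, b: 6, c: ⊤, d: 12, e: ⊤, f: ⊤}
Applying B2's transfer function to that IN value gives OUT[B2] (row B2 above).

Answer: {a: ⊤, b: 6, c: ⊤, d: 12, e: -1, f: ⊤}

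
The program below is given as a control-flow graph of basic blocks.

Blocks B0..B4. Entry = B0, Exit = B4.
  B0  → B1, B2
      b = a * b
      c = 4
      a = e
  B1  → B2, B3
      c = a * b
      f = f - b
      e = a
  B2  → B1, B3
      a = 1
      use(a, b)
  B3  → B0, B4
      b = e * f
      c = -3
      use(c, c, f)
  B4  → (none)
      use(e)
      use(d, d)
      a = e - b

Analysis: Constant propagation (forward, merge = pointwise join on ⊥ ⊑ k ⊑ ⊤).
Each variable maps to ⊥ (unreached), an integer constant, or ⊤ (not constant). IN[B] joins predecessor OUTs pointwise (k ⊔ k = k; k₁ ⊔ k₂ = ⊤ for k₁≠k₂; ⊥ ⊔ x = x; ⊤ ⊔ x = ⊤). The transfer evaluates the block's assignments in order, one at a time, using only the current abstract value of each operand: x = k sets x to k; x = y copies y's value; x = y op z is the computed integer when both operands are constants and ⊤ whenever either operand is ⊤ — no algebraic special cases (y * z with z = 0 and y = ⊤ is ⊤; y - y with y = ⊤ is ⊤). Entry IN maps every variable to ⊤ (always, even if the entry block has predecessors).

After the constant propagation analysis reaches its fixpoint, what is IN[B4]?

Answer: {a: ⊤, b: ⊤, c: -3, d: ⊤, e: ⊤, f: ⊤}

Derivation:
Fixpoint table:
  B0: | IN=(all ⊤) | OUT={c:4; rest ⊤}
  B1: | IN=(all ⊤) | OUT=(all ⊤)
  B2: | IN=(all ⊤) | OUT={a:1; rest ⊤}
  B3: | IN=(all ⊤) | OUT={c:-3; rest ⊤}
  B4: | IN={c:-3; rest ⊤} | OUT={c:-3; rest ⊤}

Merge at B4: IN[B4] = OUT[B3] = {a: ⊤, b: ⊤, c: -3, d: ⊤, e: ⊤, f: ⊤}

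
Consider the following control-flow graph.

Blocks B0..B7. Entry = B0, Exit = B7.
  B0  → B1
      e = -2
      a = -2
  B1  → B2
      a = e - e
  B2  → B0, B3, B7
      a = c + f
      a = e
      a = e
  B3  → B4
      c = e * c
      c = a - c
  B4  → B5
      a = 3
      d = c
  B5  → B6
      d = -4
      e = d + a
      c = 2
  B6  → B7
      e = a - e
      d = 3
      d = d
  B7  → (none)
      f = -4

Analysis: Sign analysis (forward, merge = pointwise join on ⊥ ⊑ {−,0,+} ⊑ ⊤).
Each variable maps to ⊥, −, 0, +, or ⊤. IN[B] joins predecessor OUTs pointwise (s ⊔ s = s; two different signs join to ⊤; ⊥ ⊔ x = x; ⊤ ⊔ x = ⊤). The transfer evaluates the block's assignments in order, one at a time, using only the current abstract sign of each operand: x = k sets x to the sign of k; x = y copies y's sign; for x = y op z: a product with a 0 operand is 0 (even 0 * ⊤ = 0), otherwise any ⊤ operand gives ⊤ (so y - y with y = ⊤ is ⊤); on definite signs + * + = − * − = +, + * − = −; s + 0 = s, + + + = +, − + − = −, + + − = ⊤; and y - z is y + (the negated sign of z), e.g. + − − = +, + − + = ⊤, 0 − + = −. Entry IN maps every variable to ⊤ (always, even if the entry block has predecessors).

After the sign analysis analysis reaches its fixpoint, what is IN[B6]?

Answer: {a: +, b: ⊤, c: +, d: -, e: ⊤, f: ⊤}

Working:
Converged values:
  B0: | IN=(all ⊤) | OUT={a:-, e:-; rest ⊤}
  B1: | IN={a:-, e:-; rest ⊤} | OUT={e:-; rest ⊤}
  B2: | IN={e:-; rest ⊤} | OUT={a:-, e:-; rest ⊤}
  B3: | IN={a:-, e:-; rest ⊤} | OUT={a:-, e:-; rest ⊤}
  B4: | IN={a:-, e:-; rest ⊤} | OUT={a:+, e:-; rest ⊤}
  B5: | IN={a:+, e:-; rest ⊤} | OUT={a:+, c:+, d:-; rest ⊤}
  B6: | IN={a:+, c:+, d:-; rest ⊤} | OUT={a:+, c:+, d:+; rest ⊤}
  B7: | IN=(all ⊤) | OUT={f:-; rest ⊤}

Merge at B6: IN[B6] = OUT[B5] = {a: +, b: ⊤, c: +, d: -, e: ⊤, f: ⊤}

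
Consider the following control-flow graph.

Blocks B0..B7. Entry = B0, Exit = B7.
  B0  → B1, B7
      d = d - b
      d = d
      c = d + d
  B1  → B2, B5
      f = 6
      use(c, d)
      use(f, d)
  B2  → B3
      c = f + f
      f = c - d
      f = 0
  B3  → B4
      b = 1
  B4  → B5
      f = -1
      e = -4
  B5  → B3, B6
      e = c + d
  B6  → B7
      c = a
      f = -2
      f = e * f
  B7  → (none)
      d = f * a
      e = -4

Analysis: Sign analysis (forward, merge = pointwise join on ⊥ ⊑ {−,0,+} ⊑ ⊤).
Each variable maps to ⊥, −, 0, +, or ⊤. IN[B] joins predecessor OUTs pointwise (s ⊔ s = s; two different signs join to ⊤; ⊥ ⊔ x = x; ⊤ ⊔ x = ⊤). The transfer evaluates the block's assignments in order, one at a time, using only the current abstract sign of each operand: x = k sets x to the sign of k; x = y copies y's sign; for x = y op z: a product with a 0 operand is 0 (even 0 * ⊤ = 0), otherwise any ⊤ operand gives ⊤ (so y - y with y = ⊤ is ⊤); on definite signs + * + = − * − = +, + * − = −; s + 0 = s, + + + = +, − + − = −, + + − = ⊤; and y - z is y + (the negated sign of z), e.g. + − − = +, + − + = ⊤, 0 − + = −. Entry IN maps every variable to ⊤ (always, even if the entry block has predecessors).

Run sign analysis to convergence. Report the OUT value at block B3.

Answer: {a: ⊤, b: +, c: ⊤, d: ⊤, e: ⊤, f: ⊤}

Trace:
Converged values:
  B0:   IN=(all ⊤)   OUT=(all ⊤)
  B1:   IN=(all ⊤)   OUT={f:+; rest ⊤}
  B2:   IN={f:+; rest ⊤}   OUT={c:+, f:0; rest ⊤}
  B3:   IN=(all ⊤)   OUT={b:+; rest ⊤}
  B4:   IN={b:+; rest ⊤}   OUT={b:+, e:-, f:-; rest ⊤}
  B5:   IN=(all ⊤)   OUT=(all ⊤)
  B6:   IN=(all ⊤)   OUT=(all ⊤)
  B7:   IN=(all ⊤)   OUT={e:-; rest ⊤}

Merge at B3: IN[B3] = OUT[B2] ⊔ OUT[B5] = {a: ⊤, b: ⊤, c: ⊤, d: ⊤, e: ⊤, f: ⊤}
Applying B3's transfer function to that IN value gives OUT[B3] (row B3 above).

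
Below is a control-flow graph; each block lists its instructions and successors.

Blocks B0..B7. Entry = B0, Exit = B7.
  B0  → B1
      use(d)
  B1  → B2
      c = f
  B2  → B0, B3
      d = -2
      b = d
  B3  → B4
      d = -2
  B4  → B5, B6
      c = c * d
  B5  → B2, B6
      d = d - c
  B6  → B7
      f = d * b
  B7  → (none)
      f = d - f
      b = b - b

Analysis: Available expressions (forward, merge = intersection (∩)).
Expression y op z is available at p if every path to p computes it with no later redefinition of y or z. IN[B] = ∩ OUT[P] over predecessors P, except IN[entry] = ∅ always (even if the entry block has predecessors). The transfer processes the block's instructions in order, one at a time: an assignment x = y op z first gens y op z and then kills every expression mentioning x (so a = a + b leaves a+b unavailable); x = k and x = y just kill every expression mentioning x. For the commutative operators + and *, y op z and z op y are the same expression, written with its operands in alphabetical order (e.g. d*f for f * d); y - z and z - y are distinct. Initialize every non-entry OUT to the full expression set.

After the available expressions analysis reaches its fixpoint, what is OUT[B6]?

Answer: {b*d}

Derivation:
Per-block solution:
  B0: | IN={} | OUT={}
  B1: | IN={} | OUT={}
  B2: | IN={} | OUT={}
  B3: | IN={} | OUT={}
  B4: | IN={} | OUT={}
  B5: | IN={} | OUT={}
  B6: | IN={} | OUT={b*d}
  B7: | IN={b*d} | OUT={}

Merge at B6: IN[B6] = OUT[B4] ∩ OUT[B5] = {}
Applying B6's transfer function to that IN value gives OUT[B6] (row B6 above).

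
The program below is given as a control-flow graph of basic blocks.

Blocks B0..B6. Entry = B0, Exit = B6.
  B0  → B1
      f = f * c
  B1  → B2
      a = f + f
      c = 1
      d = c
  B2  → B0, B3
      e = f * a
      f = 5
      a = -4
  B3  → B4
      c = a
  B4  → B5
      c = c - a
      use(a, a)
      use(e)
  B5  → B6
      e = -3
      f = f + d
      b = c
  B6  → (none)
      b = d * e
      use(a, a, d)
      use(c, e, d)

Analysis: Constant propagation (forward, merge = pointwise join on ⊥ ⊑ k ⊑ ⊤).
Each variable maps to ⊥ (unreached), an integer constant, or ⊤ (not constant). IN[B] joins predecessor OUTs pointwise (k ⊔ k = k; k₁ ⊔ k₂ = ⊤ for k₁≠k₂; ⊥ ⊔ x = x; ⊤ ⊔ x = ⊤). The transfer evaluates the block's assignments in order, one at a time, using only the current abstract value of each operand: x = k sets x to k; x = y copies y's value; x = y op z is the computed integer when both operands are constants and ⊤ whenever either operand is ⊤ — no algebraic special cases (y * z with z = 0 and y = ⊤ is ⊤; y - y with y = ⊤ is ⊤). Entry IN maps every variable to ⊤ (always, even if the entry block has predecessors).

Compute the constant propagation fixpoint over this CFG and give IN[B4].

Converged values:
  B0: | IN=(all ⊤) | OUT=(all ⊤)
  B1: | IN=(all ⊤) | OUT={c:1, d:1; rest ⊤}
  B2: | IN={c:1, d:1; rest ⊤} | OUT={a:-4, c:1, d:1, f:5; rest ⊤}
  B3: | IN={a:-4, c:1, d:1, f:5; rest ⊤} | OUT={a:-4, c:-4, d:1, f:5; rest ⊤}
  B4: | IN={a:-4, c:-4, d:1, f:5; rest ⊤} | OUT={a:-4, c:0, d:1, f:5; rest ⊤}
  B5: | IN={a:-4, c:0, d:1, f:5; rest ⊤} | OUT={a:-4, b:0, c:0, d:1, e:-3, f:6; rest ⊤}
  B6: | IN={a:-4, b:0, c:0, d:1, e:-3, f:6; rest ⊤} | OUT={a:-4, b:-3, c:0, d:1, e:-3, f:6; rest ⊤}

Merge at B4: IN[B4] = OUT[B3] = {a: -4, b: ⊤, c: -4, d: 1, e: ⊤, f: 5}

Answer: {a: -4, b: ⊤, c: -4, d: 1, e: ⊤, f: 5}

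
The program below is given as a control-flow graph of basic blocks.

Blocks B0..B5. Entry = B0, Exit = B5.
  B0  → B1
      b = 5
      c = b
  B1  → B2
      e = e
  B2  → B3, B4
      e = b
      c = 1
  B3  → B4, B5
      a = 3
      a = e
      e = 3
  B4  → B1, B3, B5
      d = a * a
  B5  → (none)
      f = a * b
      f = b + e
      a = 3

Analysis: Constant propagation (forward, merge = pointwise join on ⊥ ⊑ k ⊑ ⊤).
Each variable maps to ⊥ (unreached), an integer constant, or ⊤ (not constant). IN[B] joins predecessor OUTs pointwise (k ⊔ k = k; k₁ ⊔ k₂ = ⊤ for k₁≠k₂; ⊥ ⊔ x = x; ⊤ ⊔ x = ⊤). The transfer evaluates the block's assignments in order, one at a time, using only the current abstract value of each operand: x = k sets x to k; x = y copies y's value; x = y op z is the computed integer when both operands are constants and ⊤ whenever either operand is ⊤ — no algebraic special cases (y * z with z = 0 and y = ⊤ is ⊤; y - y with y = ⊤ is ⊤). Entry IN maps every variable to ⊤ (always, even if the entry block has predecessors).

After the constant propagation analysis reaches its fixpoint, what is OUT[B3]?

Answer: {a: ⊤, b: 5, c: 1, d: ⊤, e: 3, f: ⊤}

Trace:
Fixpoint table:
  B0:   IN=(all ⊤)   OUT={b:5, c:5; rest ⊤}
  B1:   IN={b:5; rest ⊤}   OUT={b:5; rest ⊤}
  B2:   IN={b:5; rest ⊤}   OUT={b:5, c:1, e:5; rest ⊤}
  B3:   IN={b:5, c:1; rest ⊤}   OUT={b:5, c:1, e:3; rest ⊤}
  B4:   IN={b:5, c:1; rest ⊤}   OUT={b:5, c:1; rest ⊤}
  B5:   IN={b:5, c:1; rest ⊤}   OUT={a:3, b:5, c:1; rest ⊤}

Merge at B3: IN[B3] = OUT[B2] ⊔ OUT[B4] = {a: ⊤, b: 5, c: 1, d: ⊤, e: ⊤, f: ⊤}
Applying B3's transfer function to that IN value gives OUT[B3] (row B3 above).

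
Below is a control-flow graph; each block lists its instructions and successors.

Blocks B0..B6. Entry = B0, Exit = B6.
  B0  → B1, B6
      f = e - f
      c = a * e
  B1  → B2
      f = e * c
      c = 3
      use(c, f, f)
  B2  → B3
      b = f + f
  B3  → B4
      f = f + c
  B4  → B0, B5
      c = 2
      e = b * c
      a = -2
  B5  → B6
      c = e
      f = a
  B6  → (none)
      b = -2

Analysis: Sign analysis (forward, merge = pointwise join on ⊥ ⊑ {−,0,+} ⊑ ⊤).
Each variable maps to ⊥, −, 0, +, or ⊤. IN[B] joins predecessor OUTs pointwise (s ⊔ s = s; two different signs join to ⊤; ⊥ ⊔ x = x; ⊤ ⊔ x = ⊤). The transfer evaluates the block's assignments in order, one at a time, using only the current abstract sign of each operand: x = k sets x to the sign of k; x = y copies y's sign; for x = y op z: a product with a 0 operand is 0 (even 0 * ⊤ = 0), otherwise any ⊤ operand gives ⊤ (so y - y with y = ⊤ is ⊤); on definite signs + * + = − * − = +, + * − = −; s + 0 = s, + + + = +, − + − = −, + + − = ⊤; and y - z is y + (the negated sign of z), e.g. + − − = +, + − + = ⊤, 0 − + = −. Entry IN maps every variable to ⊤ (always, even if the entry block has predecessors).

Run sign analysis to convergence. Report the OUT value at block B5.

Per-block solution:
  B0: | IN=(all ⊤) | OUT=(all ⊤)
  B1: | IN=(all ⊤) | OUT={c:+; rest ⊤}
  B2: | IN={c:+; rest ⊤} | OUT={c:+; rest ⊤}
  B3: | IN={c:+; rest ⊤} | OUT={c:+; rest ⊤}
  B4: | IN={c:+; rest ⊤} | OUT={a:-, c:+; rest ⊤}
  B5: | IN={a:-, c:+; rest ⊤} | OUT={a:-, f:-; rest ⊤}
  B6: | IN=(all ⊤) | OUT={b:-; rest ⊤}

Merge at B5: IN[B5] = OUT[B4] = {a: -, b: ⊤, c: +, d: ⊤, e: ⊤, f: ⊤}
Applying B5's transfer function to that IN value gives OUT[B5] (row B5 above).

Answer: {a: -, b: ⊤, c: ⊤, d: ⊤, e: ⊤, f: -}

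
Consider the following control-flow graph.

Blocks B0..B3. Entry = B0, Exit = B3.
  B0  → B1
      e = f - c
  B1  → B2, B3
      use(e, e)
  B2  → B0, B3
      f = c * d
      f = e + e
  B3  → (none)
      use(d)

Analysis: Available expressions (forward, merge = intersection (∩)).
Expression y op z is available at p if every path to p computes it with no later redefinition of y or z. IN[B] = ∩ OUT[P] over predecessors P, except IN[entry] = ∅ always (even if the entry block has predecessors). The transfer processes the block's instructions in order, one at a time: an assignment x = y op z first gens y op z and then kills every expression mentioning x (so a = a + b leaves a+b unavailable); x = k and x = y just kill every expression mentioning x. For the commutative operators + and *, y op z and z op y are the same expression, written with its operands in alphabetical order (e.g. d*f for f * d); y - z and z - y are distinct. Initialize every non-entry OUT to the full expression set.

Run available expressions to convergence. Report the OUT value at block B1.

Fixpoint table:
  B0:   IN={}   OUT={f-c}
  B1:   IN={f-c}   OUT={f-c}
  B2:   IN={f-c}   OUT={c*d, e+e}
  B3:   IN={}   OUT={}

Merge at B1: IN[B1] = OUT[B0] = {f-c}
Applying B1's transfer function to that IN value gives OUT[B1] (row B1 above).

Answer: {f-c}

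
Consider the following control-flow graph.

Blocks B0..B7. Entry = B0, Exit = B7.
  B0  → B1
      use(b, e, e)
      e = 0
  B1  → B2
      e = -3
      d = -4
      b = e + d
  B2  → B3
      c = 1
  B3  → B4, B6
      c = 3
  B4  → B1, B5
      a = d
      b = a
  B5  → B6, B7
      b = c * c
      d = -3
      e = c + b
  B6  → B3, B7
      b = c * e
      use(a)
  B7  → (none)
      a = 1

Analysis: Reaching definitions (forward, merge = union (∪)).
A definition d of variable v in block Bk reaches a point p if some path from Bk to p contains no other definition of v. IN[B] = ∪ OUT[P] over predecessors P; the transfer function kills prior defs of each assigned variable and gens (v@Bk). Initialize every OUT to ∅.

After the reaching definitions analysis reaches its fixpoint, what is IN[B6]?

Per-block solution:
  B0: | IN={} | OUT={e@B0}
  B1: | IN={a@B4, b@B4, c@B3, d@B1, d@B5, e@B0, e@B1, e@B5} | OUT={a@B4, b@B1, c@B3, d@B1, e@B1}
  B2: | IN={a@B4, b@B1, c@B3, d@B1, e@B1} | OUT={a@B4, b@B1, c@B2, d@B1, e@B1}
  B3: | IN={a@B4, b@B1, b@B6, c@B2, c@B3, d@B1, d@B5, e@B1, e@B5} | OUT={a@B4, b@B1, b@B6, c@B3, d@B1, d@B5, e@B1, e@B5}
  B4: | IN={a@B4, b@B1, b@B6, c@B3, d@B1, d@B5, e@B1, e@B5} | OUT={a@B4, b@B4, c@B3, d@B1, d@B5, e@B1, e@B5}
  B5: | IN={a@B4, b@B4, c@B3, d@B1, d@B5, e@B1, e@B5} | OUT={a@B4, b@B5, c@B3, d@B5, e@B5}
  B6: | IN={a@B4, b@B1, b@B5, b@B6, c@B3, d@B1, d@B5, e@B1, e@B5} | OUT={a@B4, b@B6, c@B3, d@B1, d@B5, e@B1, e@B5}
  B7: | IN={a@B4, b@B5, b@B6, c@B3, d@B1, d@B5, e@B1, e@B5} | OUT={a@B7, b@B5, b@B6, c@B3, d@B1, d@B5, e@B1, e@B5}

Merge at B6: IN[B6] = OUT[B3] ⊔ OUT[B5] = {a@B4, b@B1, b@B5, b@B6, c@B3, d@B1, d@B5, e@B1, e@B5}

Answer: {a@B4, b@B1, b@B5, b@B6, c@B3, d@B1, d@B5, e@B1, e@B5}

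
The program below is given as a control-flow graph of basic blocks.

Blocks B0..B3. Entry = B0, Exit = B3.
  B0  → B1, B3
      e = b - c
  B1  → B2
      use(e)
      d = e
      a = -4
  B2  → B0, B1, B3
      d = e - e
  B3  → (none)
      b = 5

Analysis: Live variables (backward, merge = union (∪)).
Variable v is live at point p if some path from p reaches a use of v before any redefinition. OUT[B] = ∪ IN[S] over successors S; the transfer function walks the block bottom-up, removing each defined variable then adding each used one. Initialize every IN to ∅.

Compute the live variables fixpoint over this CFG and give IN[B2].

Per-block solution:
  B0:  IN={b, c}  OUT={b, c, e}
  B1:  IN={b, c, e}  OUT={b, c, e}
  B2:  IN={b, c, e}  OUT={b, c, e}
  B3:  IN={}  OUT={}

Merge at B2: OUT[B2] = IN[B0] ⊔ IN[B1] ⊔ IN[B3] = {b, c, e}
Applying B2's transfer function to that OUT value gives IN[B2] (row B2 above).

Answer: {b, c, e}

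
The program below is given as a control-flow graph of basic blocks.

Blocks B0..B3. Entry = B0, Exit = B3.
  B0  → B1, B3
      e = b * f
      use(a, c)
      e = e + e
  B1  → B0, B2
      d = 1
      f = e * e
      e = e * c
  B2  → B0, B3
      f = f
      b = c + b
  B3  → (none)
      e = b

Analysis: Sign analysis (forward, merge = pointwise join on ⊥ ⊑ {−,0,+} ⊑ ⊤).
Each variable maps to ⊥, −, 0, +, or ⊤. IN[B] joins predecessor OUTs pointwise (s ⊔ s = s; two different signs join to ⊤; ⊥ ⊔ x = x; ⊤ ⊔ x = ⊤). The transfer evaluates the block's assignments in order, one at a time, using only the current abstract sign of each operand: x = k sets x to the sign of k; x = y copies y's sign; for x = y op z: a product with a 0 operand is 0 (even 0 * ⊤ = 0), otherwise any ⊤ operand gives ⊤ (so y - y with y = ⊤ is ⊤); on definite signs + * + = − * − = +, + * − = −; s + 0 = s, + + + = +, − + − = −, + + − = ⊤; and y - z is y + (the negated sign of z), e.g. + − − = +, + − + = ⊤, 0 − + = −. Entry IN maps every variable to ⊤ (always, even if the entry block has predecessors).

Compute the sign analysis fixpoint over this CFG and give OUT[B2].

Per-block solution:
  B0:  IN=(all ⊤)  OUT=(all ⊤)
  B1:  IN=(all ⊤)  OUT={d:+; rest ⊤}
  B2:  IN={d:+; rest ⊤}  OUT={d:+; rest ⊤}
  B3:  IN=(all ⊤)  OUT=(all ⊤)

Merge at B2: IN[B2] = OUT[B1] = {a: ⊤, b: ⊤, c: ⊤, d: +, e: ⊤, f: ⊤}
Applying B2's transfer function to that IN value gives OUT[B2] (row B2 above).

Answer: {a: ⊤, b: ⊤, c: ⊤, d: +, e: ⊤, f: ⊤}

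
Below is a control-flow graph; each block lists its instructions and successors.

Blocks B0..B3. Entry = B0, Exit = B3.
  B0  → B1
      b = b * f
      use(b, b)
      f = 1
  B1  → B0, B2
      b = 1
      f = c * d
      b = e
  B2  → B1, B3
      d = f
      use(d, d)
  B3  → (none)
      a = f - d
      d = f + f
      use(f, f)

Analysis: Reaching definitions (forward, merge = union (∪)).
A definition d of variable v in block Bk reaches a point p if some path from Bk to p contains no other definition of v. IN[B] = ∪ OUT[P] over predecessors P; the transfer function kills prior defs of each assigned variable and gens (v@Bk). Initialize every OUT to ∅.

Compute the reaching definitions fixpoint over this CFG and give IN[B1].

Answer: {b@B0, b@B1, d@B2, f@B0, f@B1}

Working:
Per-block solution:
  B0:  IN={b@B1, d@B2, f@B1}  OUT={b@B0, d@B2, f@B0}
  B1:  IN={b@B0, b@B1, d@B2, f@B0, f@B1}  OUT={b@B1, d@B2, f@B1}
  B2:  IN={b@B1, d@B2, f@B1}  OUT={b@B1, d@B2, f@B1}
  B3:  IN={b@B1, d@B2, f@B1}  OUT={a@B3, b@B1, d@B3, f@B1}

Merge at B1: IN[B1] = OUT[B0] ⊔ OUT[B2] = {b@B0, b@B1, d@B2, f@B0, f@B1}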